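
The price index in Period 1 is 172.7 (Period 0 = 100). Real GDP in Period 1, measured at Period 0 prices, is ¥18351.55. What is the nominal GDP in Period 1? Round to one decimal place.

Nominal = Real × (Index/100) = 18351.55 × (172.7/100)
        = 18351.55 × 1.727 = 31693.1268

31693.1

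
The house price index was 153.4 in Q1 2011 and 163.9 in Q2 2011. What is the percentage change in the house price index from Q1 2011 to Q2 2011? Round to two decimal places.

Change = (163.9 − 153.4) / 153.4 × 100
       = 10.5 / 153.4 × 100 = 6.8449%

6.84%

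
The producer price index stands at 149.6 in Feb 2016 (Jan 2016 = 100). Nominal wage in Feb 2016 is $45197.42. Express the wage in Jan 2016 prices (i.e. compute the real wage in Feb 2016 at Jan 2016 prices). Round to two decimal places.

Real = Nominal ÷ (Index/100) = 45197.42 ÷ (149.6/100)
     = 45197.42 ÷ 1.496 = 30212.1791

30212.18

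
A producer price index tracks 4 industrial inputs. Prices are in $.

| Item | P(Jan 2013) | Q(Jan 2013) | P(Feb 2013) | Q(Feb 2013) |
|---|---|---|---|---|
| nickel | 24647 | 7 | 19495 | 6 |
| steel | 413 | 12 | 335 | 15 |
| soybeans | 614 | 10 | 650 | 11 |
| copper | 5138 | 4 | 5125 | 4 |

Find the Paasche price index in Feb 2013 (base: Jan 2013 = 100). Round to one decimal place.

Paasche price index uses current-period quantities as weights.
ΣP(Feb 2013)·Q(Feb 2013) = 19495×6 + 335×15 + 650×11 + 5125×4 = 116970 + 5025 + 7150 + 20500 = 149645
ΣP(Jan 2013)·Q(Feb 2013) = 24647×6 + 413×15 + 614×11 + 5138×4 = 147882 + 6195 + 6754 + 20552 = 181383
Index = 149645 / 181383 × 100 = 82.5022

82.5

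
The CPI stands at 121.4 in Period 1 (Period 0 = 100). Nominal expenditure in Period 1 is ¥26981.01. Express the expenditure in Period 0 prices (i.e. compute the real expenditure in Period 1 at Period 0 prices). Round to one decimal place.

Real = Nominal ÷ (Index/100) = 26981.01 ÷ (121.4/100)
     = 26981.01 ÷ 1.214 = 22224.8847

22224.9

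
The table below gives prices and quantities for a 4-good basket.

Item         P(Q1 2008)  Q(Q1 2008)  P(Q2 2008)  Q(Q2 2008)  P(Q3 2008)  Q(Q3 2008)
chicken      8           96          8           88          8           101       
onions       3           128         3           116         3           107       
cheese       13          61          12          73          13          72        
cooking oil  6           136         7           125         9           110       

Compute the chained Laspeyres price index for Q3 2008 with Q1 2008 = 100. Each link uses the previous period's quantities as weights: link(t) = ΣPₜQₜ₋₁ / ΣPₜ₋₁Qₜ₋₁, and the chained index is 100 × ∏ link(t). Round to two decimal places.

114.55

Link Q1 2008→Q2 2008:
ΣP(Q2 2008)Q(Q1 2008) = 8×96 + 3×128 + 12×61 + 7×136 = 768 + 384 + 732 + 952 = 2836
ΣP(Q1 2008)Q(Q1 2008) = 8×96 + 3×128 + 13×61 + 6×136 = 768 + 384 + 793 + 816 = 2761
link = 2836/2761 = 1.027164
Link Q2 2008→Q3 2008:
ΣP(Q3 2008)Q(Q2 2008) = 8×88 + 3×116 + 13×73 + 9×125 = 704 + 348 + 949 + 1125 = 3126
ΣP(Q2 2008)Q(Q2 2008) = 8×88 + 3×116 + 12×73 + 7×125 = 704 + 348 + 876 + 875 = 2803
link = 3126/2803 = 1.115234
Chained index = 100 × 1.027164 × 1.115234 = 114.5528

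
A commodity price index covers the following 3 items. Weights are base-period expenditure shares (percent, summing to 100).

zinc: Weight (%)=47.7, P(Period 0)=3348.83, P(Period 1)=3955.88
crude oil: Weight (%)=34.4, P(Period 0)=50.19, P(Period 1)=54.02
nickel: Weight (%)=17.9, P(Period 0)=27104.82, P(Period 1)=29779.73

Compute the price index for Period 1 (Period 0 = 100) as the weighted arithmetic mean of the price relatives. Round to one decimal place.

zinc: 47.7 × (3955.88/3348.83) = 47.7 × 1.181272 = 56.3467
crude oil: 34.4 × (54.02/50.19) = 34.4 × 1.076310 = 37.0251
nickel: 17.9 × (29779.73/27104.82) = 17.9 × 1.098688 = 19.6665
Index = Σ wᵢ·(p₁ᵢ/p₀ᵢ) = 56.3467 + 37.0251 + 19.6665 = 113.0383

113.0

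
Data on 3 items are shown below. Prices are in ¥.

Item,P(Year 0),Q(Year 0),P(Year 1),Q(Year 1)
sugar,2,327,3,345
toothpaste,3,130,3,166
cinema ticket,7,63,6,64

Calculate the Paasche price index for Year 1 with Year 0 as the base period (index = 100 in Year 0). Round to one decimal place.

117.2

Paasche price index uses current-period quantities as weights.
ΣP(Year 1)·Q(Year 1) = 3×345 + 3×166 + 6×64 = 1035 + 498 + 384 = 1917
ΣP(Year 0)·Q(Year 1) = 2×345 + 3×166 + 7×64 = 690 + 498 + 448 = 1636
Index = 1917 / 1636 × 100 = 117.1760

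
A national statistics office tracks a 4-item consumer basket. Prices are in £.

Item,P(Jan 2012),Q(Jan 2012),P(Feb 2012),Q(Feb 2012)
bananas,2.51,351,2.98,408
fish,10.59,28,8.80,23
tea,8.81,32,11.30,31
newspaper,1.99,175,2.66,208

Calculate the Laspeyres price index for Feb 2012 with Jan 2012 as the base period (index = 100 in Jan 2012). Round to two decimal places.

117.25

Laspeyres price index uses base-period quantities as weights.
ΣP(Feb 2012)·Q(Jan 2012) = 2.98×351 + 8.80×28 + 11.30×32 + 2.66×175 = 1045.98 + 246.4 + 361.6 + 465.5 = 2119.48
ΣP(Jan 2012)·Q(Jan 2012) = 2.51×351 + 10.59×28 + 8.81×32 + 1.99×175 = 881.01 + 296.52 + 281.92 + 348.25 = 1807.7
Index = 2119.48 / 1807.7 × 100 = 117.2473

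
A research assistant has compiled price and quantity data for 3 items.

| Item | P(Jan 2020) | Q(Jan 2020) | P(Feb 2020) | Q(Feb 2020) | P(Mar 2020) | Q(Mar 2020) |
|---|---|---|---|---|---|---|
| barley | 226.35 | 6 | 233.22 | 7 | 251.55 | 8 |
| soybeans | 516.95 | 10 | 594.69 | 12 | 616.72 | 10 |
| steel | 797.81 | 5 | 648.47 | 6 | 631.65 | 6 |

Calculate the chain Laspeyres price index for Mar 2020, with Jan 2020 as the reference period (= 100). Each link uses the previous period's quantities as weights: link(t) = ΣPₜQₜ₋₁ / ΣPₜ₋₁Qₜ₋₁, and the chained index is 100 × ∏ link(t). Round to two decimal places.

Link Jan 2020→Feb 2020:
ΣP(Feb 2020)Q(Jan 2020) = 233.22×6 + 594.69×10 + 648.47×5 = 1399.32 + 5946.9 + 3242.35 = 10588.57
ΣP(Jan 2020)Q(Jan 2020) = 226.35×6 + 516.95×10 + 797.81×5 = 1358.1 + 5169.5 + 3989.05 = 10516.65
link = 10588.57/10516.65 = 1.006839
Link Feb 2020→Mar 2020:
ΣP(Mar 2020)Q(Feb 2020) = 251.55×7 + 616.72×12 + 631.65×6 = 1760.85 + 7400.64 + 3789.9 = 12951.39
ΣP(Feb 2020)Q(Feb 2020) = 233.22×7 + 594.69×12 + 648.47×6 = 1632.54 + 7136.28 + 3890.82 = 12659.64
link = 12951.39/12659.64 = 1.023046
Chained index = 100 × 1.006839 × 1.023046 = 103.0042

103.00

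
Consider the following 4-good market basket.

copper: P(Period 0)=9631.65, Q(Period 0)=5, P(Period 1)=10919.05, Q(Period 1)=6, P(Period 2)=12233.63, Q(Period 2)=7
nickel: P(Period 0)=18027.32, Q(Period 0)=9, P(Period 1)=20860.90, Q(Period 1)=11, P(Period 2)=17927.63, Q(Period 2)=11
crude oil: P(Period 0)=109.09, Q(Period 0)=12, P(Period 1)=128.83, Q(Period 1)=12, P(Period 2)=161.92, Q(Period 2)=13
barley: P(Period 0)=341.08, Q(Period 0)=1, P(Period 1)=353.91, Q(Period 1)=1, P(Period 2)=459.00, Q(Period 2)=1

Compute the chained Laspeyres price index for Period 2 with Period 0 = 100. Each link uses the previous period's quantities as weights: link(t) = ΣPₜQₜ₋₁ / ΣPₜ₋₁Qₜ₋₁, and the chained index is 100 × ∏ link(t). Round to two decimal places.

105.92

Link Period 0→Period 1:
ΣP(Period 1)Q(Period 0) = 10919.05×5 + 20860.90×9 + 128.83×12 + 353.91×1 = 54595.25 + 187748.1 + 1545.96 + 353.91 = 244243.22
ΣP(Period 0)Q(Period 0) = 9631.65×5 + 18027.32×9 + 109.09×12 + 341.08×1 = 48158.25 + 162245.88 + 1309.08 + 341.08 = 212054.29
link = 244243.22/212054.29 = 1.151796
Link Period 1→Period 2:
ΣP(Period 2)Q(Period 1) = 12233.63×6 + 17927.63×11 + 161.92×12 + 459.00×1 = 73401.78 + 197203.93 + 1943.04 + 459 = 273007.75
ΣP(Period 1)Q(Period 1) = 10919.05×6 + 20860.90×11 + 128.83×12 + 353.91×1 = 65514.3 + 229469.9 + 1545.96 + 353.91 = 296884.07
link = 273007.75/296884.07 = 0.919577
Chained index = 100 × 1.151796 × 0.919577 = 105.9165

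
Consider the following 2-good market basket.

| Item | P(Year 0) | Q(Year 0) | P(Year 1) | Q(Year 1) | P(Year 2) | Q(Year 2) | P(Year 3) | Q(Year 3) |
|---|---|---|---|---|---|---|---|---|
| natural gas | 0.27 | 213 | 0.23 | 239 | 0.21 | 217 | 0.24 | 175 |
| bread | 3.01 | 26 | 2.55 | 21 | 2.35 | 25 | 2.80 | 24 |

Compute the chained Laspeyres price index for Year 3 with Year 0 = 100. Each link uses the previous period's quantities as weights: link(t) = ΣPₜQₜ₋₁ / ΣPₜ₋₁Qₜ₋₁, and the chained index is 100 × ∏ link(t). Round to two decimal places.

Link Year 0→Year 1:
ΣP(Year 1)Q(Year 0) = 0.23×213 + 2.55×26 = 48.99 + 66.3 = 115.29
ΣP(Year 0)Q(Year 0) = 0.27×213 + 3.01×26 = 57.51 + 78.26 = 135.77
link = 115.29/135.77 = 0.849157
Link Year 1→Year 2:
ΣP(Year 2)Q(Year 1) = 0.21×239 + 2.35×21 = 50.19 + 49.35 = 99.54
ΣP(Year 1)Q(Year 1) = 0.23×239 + 2.55×21 = 54.97 + 53.55 = 108.52
link = 99.54/108.52 = 0.917250
Link Year 2→Year 3:
ΣP(Year 3)Q(Year 2) = 0.24×217 + 2.80×25 = 52.08 + 70 = 122.08
ΣP(Year 2)Q(Year 2) = 0.21×217 + 2.35×25 = 45.57 + 58.75 = 104.32
link = 122.08/104.32 = 1.170245
Chained index = 100 × 0.849157 × 0.917250 × 1.170245 = 91.1491

91.15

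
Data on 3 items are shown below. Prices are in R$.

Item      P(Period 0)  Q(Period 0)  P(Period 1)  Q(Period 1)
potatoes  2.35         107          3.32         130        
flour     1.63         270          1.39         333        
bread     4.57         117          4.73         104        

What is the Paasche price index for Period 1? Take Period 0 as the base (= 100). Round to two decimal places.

104.75

Paasche price index uses current-period quantities as weights.
ΣP(Period 1)·Q(Period 1) = 3.32×130 + 1.39×333 + 4.73×104 = 431.6 + 462.87 + 491.92 = 1386.39
ΣP(Period 0)·Q(Period 1) = 2.35×130 + 1.63×333 + 4.57×104 = 305.5 + 542.79 + 475.28 = 1323.57
Index = 1386.39 / 1323.57 × 100 = 104.7463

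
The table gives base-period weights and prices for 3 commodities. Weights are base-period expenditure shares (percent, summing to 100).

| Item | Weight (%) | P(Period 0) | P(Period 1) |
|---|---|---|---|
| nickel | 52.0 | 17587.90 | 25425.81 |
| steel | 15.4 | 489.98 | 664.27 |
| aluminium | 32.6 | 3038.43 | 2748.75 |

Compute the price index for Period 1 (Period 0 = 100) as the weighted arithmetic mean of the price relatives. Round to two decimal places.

125.54

nickel: 52.0 × (25425.81/17587.90) = 52.0 × 1.445642 = 75.1734
steel: 15.4 × (664.27/489.98) = 15.4 × 1.355708 = 20.8779
aluminium: 32.6 × (2748.75/3038.43) = 32.6 × 0.904661 = 29.4920
Index = Σ wᵢ·(p₁ᵢ/p₀ᵢ) = 75.1734 + 20.8779 + 29.4920 = 125.5433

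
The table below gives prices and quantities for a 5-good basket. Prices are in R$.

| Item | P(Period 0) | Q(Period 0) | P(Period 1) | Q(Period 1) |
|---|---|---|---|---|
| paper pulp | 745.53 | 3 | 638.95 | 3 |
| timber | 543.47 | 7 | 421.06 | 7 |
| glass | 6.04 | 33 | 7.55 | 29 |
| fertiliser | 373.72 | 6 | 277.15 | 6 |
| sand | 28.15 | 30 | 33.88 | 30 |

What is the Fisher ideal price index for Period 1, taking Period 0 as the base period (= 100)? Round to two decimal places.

Laspeyres component (base-period weights):
ΣP(Period 1)Q(Period 0) = 638.95×3 + 421.06×7 + 7.55×33 + 277.15×6 + 33.88×30 = 1916.85 + 2947.42 + 249.15 + 1662.9 + 1016.4 = 7792.72
ΣP(Period 0)Q(Period 0) = 745.53×3 + 543.47×7 + 6.04×33 + 373.72×6 + 28.15×30 = 2236.59 + 3804.29 + 199.32 + 2242.32 + 844.5 = 9327.02
L = 7792.72 / 9327.02 × 100 = 83.5499
Paasche component (current-period weights):
ΣP(Period 1)Q(Period 1) = 638.95×3 + 421.06×7 + 7.55×29 + 277.15×6 + 33.88×30 = 1916.85 + 2947.42 + 218.95 + 1662.9 + 1016.4 = 7762.52
ΣP(Period 0)Q(Period 1) = 745.53×3 + 543.47×7 + 6.04×29 + 373.72×6 + 28.15×30 = 2236.59 + 3804.29 + 175.16 + 2242.32 + 844.5 = 9302.86
P = 7762.52 / 9302.86 × 100 = 83.4423
Fisher = √(L × P) = √(83.5499 × 83.4423) = 83.4961

83.50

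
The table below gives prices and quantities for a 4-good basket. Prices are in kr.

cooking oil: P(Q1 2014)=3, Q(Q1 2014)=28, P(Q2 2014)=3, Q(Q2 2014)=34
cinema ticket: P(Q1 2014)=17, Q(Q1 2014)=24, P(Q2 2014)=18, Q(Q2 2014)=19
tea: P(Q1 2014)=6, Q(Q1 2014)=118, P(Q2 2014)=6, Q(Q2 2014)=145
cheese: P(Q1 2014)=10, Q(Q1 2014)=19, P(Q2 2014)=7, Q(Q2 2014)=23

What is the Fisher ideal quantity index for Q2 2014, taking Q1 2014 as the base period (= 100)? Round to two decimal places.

Laspeyres component (base-period weights):
ΣP(Q1 2014)Q(Q2 2014) = 3×34 + 17×19 + 6×145 + 10×23 = 102 + 323 + 870 + 230 = 1525
ΣP(Q1 2014)Q(Q1 2014) = 3×28 + 17×24 + 6×118 + 10×19 = 84 + 408 + 708 + 190 = 1390
L = 1525 / 1390 × 100 = 109.7122
Paasche component (current-period weights):
ΣP(Q2 2014)Q(Q2 2014) = 3×34 + 18×19 + 6×145 + 7×23 = 102 + 342 + 870 + 161 = 1475
ΣP(Q2 2014)Q(Q1 2014) = 3×28 + 18×24 + 6×118 + 7×19 = 84 + 432 + 708 + 133 = 1357
P = 1475 / 1357 × 100 = 108.6957
Fisher = √(L × P) = √(109.7122 × 108.6957) = 109.2028

109.20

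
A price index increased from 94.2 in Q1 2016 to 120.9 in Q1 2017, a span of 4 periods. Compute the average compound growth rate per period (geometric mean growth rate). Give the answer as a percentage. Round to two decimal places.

6.44%

Growth factor = (120.9/94.2)^(1/4) = (1.283439)^(1/4) = 1.064373
Growth rate = 1.064373 − 1 = 0.064373 = 6.4373%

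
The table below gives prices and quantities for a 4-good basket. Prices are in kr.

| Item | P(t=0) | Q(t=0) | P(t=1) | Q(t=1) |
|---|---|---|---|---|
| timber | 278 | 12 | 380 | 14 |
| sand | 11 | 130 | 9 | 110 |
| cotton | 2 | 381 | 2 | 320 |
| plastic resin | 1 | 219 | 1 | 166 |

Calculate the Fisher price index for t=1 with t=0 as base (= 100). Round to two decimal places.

118.60

Laspeyres component (base-period weights):
ΣP(t=1)Q(t=0) = 380×12 + 9×130 + 2×381 + 1×219 = 4560 + 1170 + 762 + 219 = 6711
ΣP(t=0)Q(t=0) = 278×12 + 11×130 + 2×381 + 1×219 = 3336 + 1430 + 762 + 219 = 5747
L = 6711 / 5747 × 100 = 116.7740
Paasche component (current-period weights):
ΣP(t=1)Q(t=1) = 380×14 + 9×110 + 2×320 + 1×166 = 5320 + 990 + 640 + 166 = 7116
ΣP(t=0)Q(t=1) = 278×14 + 11×110 + 2×320 + 1×166 = 3892 + 1210 + 640 + 166 = 5908
P = 7116 / 5908 × 100 = 120.4469
Fisher = √(L × P) = √(116.7740 × 120.4469) = 118.5962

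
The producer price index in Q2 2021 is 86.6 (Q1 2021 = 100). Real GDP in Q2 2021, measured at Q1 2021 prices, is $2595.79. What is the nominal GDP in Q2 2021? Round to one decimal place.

2248.0

Nominal = Real × (Index/100) = 2595.79 × (86.6/100)
        = 2595.79 × 0.866 = 2247.9541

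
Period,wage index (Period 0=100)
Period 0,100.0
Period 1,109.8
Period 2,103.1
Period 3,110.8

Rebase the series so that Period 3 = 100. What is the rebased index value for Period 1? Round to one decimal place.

99.1

Rebased(Period 1) = 109.8 / 110.8 × 100 = 99.0975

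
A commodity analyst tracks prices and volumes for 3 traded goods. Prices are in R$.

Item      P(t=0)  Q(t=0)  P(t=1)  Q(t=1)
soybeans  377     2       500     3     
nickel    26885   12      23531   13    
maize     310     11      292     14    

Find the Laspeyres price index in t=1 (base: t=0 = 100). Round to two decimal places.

87.70

Laspeyres price index uses base-period quantities as weights.
ΣP(t=1)·Q(t=0) = 500×2 + 23531×12 + 292×11 = 1000 + 282372 + 3212 = 286584
ΣP(t=0)·Q(t=0) = 377×2 + 26885×12 + 310×11 = 754 + 322620 + 3410 = 326784
Index = 286584 / 326784 × 100 = 87.6983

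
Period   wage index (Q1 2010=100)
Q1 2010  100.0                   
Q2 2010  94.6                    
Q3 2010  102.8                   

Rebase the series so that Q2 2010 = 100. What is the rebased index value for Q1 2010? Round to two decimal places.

Rebased(Q1 2010) = 100.0 / 94.6 × 100 = 105.7082

105.71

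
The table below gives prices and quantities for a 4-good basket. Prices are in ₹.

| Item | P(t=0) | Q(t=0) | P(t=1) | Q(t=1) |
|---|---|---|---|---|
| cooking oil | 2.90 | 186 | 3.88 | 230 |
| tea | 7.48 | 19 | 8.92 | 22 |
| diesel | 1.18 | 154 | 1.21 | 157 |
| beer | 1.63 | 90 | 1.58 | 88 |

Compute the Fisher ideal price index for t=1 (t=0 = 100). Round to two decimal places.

Laspeyres component (base-period weights):
ΣP(t=1)Q(t=0) = 3.88×186 + 8.92×19 + 1.21×154 + 1.58×90 = 721.68 + 169.48 + 186.34 + 142.2 = 1219.7
ΣP(t=0)Q(t=0) = 2.90×186 + 7.48×19 + 1.18×154 + 1.63×90 = 539.4 + 142.12 + 181.72 + 146.7 = 1009.94
L = 1219.7 / 1009.94 × 100 = 120.7696
Paasche component (current-period weights):
ΣP(t=1)Q(t=1) = 3.88×230 + 8.92×22 + 1.21×157 + 1.58×88 = 892.4 + 196.24 + 189.97 + 139.04 = 1417.65
ΣP(t=0)Q(t=1) = 2.90×230 + 7.48×22 + 1.18×157 + 1.63×88 = 667 + 164.56 + 185.26 + 143.44 = 1160.26
P = 1417.65 / 1160.26 × 100 = 122.1838
Fisher = √(L × P) = √(120.7696 × 122.1838) = 121.4746

121.47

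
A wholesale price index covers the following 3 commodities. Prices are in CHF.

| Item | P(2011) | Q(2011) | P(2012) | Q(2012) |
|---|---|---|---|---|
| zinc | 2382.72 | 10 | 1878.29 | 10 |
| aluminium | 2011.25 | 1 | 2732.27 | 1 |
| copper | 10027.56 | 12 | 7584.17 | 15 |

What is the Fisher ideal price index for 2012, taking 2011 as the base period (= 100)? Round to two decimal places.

Laspeyres component (base-period weights):
ΣP(2012)Q(2011) = 1878.29×10 + 2732.27×1 + 7584.17×12 = 18782.9 + 2732.27 + 91010.04 = 112525.21
ΣP(2011)Q(2011) = 2382.72×10 + 2011.25×1 + 10027.56×12 = 23827.2 + 2011.25 + 120330.72 = 146169.17
L = 112525.21 / 146169.17 × 100 = 76.9829
Paasche component (current-period weights):
ΣP(2012)Q(2012) = 1878.29×10 + 2732.27×1 + 7584.17×15 = 18782.9 + 2732.27 + 113762.55 = 135277.72
ΣP(2011)Q(2012) = 2382.72×10 + 2011.25×1 + 10027.56×15 = 23827.2 + 2011.25 + 150413.4 = 176251.85
P = 135277.72 / 176251.85 × 100 = 76.7525
Fisher = √(L × P) = √(76.9829 × 76.7525) = 76.8676

76.87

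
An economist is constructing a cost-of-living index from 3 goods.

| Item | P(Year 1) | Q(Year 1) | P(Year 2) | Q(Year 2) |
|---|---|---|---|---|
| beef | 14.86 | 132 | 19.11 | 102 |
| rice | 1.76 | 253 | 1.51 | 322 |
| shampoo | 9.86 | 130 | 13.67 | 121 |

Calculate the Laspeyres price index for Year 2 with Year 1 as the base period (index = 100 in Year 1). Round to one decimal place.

Laspeyres price index uses base-period quantities as weights.
ΣP(Year 2)·Q(Year 1) = 19.11×132 + 1.51×253 + 13.67×130 = 2522.52 + 382.03 + 1777.1 = 4681.65
ΣP(Year 1)·Q(Year 1) = 14.86×132 + 1.76×253 + 9.86×130 = 1961.52 + 445.28 + 1281.8 = 3688.6
Index = 4681.65 / 3688.6 × 100 = 126.9221

126.9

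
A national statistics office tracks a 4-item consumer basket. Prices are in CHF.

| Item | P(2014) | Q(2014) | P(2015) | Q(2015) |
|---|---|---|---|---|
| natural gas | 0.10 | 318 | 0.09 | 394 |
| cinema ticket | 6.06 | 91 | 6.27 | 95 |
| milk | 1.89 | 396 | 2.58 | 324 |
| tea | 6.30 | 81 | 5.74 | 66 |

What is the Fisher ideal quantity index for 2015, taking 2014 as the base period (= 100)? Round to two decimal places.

Laspeyres component (base-period weights):
ΣP(2014)Q(2015) = 0.10×394 + 6.06×95 + 1.89×324 + 6.30×66 = 39.4 + 575.7 + 612.36 + 415.8 = 1643.26
ΣP(2014)Q(2014) = 0.10×318 + 6.06×91 + 1.89×396 + 6.30×81 = 31.8 + 551.46 + 748.44 + 510.3 = 1842
L = 1643.26 / 1842 × 100 = 89.2106
Paasche component (current-period weights):
ΣP(2015)Q(2015) = 0.09×394 + 6.27×95 + 2.58×324 + 5.74×66 = 35.46 + 595.65 + 835.92 + 378.84 = 1845.87
ΣP(2015)Q(2014) = 0.09×318 + 6.27×91 + 2.58×396 + 5.74×81 = 28.62 + 570.57 + 1021.68 + 464.94 = 2085.81
P = 1845.87 / 2085.81 × 100 = 88.4966
Fisher = √(L × P) = √(89.2106 × 88.4966) = 88.8529

88.85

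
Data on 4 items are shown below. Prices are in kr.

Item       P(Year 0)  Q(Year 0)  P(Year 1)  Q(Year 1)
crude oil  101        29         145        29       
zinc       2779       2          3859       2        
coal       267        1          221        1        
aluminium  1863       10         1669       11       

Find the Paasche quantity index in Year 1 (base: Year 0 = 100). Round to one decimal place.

Paasche quantity index uses current-period prices as weights.
ΣP(Year 1)·Q(Year 1) = 145×29 + 3859×2 + 221×1 + 1669×11 = 4205 + 7718 + 221 + 18359 = 30503
ΣP(Year 1)·Q(Year 0) = 145×29 + 3859×2 + 221×1 + 1669×10 = 4205 + 7718 + 221 + 16690 = 28834
Index = 30503 / 28834 × 100 = 105.7883

105.8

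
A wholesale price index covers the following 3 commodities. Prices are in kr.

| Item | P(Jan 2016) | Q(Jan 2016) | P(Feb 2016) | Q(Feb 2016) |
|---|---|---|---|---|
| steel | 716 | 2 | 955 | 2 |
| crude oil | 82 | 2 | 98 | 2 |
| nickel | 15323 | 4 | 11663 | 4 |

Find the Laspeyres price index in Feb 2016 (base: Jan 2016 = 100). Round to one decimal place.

Laspeyres price index uses base-period quantities as weights.
ΣP(Feb 2016)·Q(Jan 2016) = 955×2 + 98×2 + 11663×4 = 1910 + 196 + 46652 = 48758
ΣP(Jan 2016)·Q(Jan 2016) = 716×2 + 82×2 + 15323×4 = 1432 + 164 + 61292 = 62888
Index = 48758 / 62888 × 100 = 77.5315

77.5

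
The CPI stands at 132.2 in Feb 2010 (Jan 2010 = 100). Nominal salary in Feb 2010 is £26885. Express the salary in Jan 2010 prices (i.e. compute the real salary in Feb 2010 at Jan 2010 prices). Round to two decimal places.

Real = Nominal ÷ (Index/100) = 26885 ÷ (132.2/100)
     = 26885 ÷ 1.322 = 20336.6112

20336.61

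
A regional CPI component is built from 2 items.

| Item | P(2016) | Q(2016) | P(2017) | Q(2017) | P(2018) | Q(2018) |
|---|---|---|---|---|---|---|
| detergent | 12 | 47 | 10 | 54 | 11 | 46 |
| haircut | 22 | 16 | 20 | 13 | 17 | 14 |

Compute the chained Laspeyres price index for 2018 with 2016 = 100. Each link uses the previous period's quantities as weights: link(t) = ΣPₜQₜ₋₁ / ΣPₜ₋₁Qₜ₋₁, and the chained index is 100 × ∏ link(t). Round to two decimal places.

Link 2016→2017:
ΣP(2017)Q(2016) = 10×47 + 20×16 = 470 + 320 = 790
ΣP(2016)Q(2016) = 12×47 + 22×16 = 564 + 352 = 916
link = 790/916 = 0.862445
Link 2017→2018:
ΣP(2018)Q(2017) = 11×54 + 17×13 = 594 + 221 = 815
ΣP(2017)Q(2017) = 10×54 + 20×13 = 540 + 260 = 800
link = 815/800 = 1.018750
Chained index = 100 × 0.862445 × 1.018750 = 87.8616

87.86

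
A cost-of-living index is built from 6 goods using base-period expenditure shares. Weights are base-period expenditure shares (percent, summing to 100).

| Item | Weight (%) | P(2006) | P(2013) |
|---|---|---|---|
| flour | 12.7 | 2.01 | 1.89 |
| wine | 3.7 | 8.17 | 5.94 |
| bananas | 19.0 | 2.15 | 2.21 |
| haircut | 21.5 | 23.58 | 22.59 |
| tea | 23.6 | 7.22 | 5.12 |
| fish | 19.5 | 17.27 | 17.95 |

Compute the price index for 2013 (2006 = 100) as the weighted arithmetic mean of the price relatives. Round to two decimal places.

flour: 12.7 × (1.89/2.01) = 12.7 × 0.940299 = 11.9418
wine: 3.7 × (5.94/8.17) = 3.7 × 0.727050 = 2.6901
bananas: 19.0 × (2.21/2.15) = 19.0 × 1.027907 = 19.5302
haircut: 21.5 × (22.59/23.58) = 21.5 × 0.958015 = 20.5973
tea: 23.6 × (5.12/7.22) = 23.6 × 0.709141 = 16.7357
fish: 19.5 × (17.95/17.27) = 19.5 × 1.039375 = 20.2678
Index = Σ wᵢ·(p₁ᵢ/p₀ᵢ) = 11.9418 + 2.6901 + 19.5302 + 20.5973 + 16.7357 + 20.2678 = 91.7630

91.76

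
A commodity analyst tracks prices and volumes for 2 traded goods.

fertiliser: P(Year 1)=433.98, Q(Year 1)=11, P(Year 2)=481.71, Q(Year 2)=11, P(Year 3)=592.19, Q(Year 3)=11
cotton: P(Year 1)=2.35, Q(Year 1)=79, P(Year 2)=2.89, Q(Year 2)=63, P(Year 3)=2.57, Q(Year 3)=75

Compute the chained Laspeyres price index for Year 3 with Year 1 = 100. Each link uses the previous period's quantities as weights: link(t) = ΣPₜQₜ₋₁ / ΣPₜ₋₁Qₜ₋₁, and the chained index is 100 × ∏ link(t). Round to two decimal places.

135.75

Link Year 1→Year 2:
ΣP(Year 2)Q(Year 1) = 481.71×11 + 2.89×79 = 5298.81 + 228.31 = 5527.12
ΣP(Year 1)Q(Year 1) = 433.98×11 + 2.35×79 = 4773.78 + 185.65 = 4959.43
link = 5527.12/4959.43 = 1.114467
Link Year 2→Year 3:
ΣP(Year 3)Q(Year 2) = 592.19×11 + 2.57×63 = 6514.09 + 161.91 = 6676
ΣP(Year 2)Q(Year 2) = 481.71×11 + 2.89×63 = 5298.81 + 182.07 = 5480.88
link = 6676/5480.88 = 1.218053
Chained index = 100 × 1.114467 × 1.218053 = 135.7479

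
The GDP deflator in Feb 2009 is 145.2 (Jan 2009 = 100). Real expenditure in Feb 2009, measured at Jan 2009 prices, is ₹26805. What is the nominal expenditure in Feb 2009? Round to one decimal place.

Nominal = Real × (Index/100) = 26805 × (145.2/100)
        = 26805 × 1.452 = 38920.8600

38920.9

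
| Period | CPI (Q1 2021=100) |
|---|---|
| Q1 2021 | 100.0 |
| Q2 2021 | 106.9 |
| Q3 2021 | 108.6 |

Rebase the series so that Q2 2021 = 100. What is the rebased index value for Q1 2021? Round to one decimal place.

93.5

Rebased(Q1 2021) = 100.0 / 106.9 × 100 = 93.5454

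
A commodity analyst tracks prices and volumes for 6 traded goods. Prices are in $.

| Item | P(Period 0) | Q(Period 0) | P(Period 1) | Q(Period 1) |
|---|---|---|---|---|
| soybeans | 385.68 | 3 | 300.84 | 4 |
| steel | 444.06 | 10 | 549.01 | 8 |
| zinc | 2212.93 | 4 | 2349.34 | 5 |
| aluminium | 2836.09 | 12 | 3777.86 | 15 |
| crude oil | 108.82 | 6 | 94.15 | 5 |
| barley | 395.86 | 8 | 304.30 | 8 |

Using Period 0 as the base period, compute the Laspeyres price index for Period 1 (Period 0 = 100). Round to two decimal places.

Laspeyres price index uses base-period quantities as weights.
ΣP(Period 1)·Q(Period 0) = 300.84×3 + 549.01×10 + 2349.34×4 + 3777.86×12 + 94.15×6 + 304.30×8 = 902.52 + 5490.1 + 9397.36 + 45334.32 + 564.9 + 2434.4 = 64123.6
ΣP(Period 0)·Q(Period 0) = 385.68×3 + 444.06×10 + 2212.93×4 + 2836.09×12 + 108.82×6 + 395.86×8 = 1157.04 + 4440.6 + 8851.72 + 34033.08 + 652.92 + 3166.88 = 52302.24
Index = 64123.6 / 52302.24 × 100 = 122.6020

122.60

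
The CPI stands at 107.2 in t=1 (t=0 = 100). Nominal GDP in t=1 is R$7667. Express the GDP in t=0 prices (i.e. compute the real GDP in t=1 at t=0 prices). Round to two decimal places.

7152.05

Real = Nominal ÷ (Index/100) = 7667 ÷ (107.2/100)
     = 7667 ÷ 1.072 = 7152.0522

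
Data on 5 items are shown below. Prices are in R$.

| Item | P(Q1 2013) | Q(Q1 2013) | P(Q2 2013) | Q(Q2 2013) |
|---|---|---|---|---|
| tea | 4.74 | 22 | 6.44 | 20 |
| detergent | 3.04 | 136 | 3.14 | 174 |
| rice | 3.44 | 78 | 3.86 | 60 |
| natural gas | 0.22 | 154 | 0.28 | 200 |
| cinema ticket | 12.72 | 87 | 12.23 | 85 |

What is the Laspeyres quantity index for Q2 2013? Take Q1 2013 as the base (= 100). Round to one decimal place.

101.5

Laspeyres quantity index uses base-period prices as weights.
ΣP(Q1 2013)·Q(Q2 2013) = 4.74×20 + 3.04×174 + 3.44×60 + 0.22×200 + 12.72×85 = 94.8 + 528.96 + 206.4 + 44 + 1081.2 = 1955.36
ΣP(Q1 2013)·Q(Q1 2013) = 4.74×22 + 3.04×136 + 3.44×78 + 0.22×154 + 12.72×87 = 104.28 + 413.44 + 268.32 + 33.88 + 1106.64 = 1926.56
Index = 1955.36 / 1926.56 × 100 = 101.4949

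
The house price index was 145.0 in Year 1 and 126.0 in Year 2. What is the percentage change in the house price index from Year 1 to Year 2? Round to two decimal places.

Change = (126.0 − 145.0) / 145.0 × 100
       = -19.0 / 145.0 × 100 = -13.1034%

-13.10%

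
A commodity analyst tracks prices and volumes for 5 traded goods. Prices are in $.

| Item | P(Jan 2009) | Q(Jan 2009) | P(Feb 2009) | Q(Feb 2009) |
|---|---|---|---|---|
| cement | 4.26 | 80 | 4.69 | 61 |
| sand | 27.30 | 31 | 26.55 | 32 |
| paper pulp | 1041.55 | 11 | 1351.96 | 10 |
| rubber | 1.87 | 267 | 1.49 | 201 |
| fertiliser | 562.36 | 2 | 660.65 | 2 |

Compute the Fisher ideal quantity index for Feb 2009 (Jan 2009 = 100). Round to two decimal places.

91.48

Laspeyres component (base-period weights):
ΣP(Jan 2009)Q(Feb 2009) = 4.26×61 + 27.30×32 + 1041.55×10 + 1.87×201 + 562.36×2 = 259.86 + 873.6 + 10415.5 + 375.87 + 1124.72 = 13049.55
ΣP(Jan 2009)Q(Jan 2009) = 4.26×80 + 27.30×31 + 1041.55×11 + 1.87×267 + 562.36×2 = 340.8 + 846.3 + 11457.05 + 499.29 + 1124.72 = 14268.16
L = 13049.55 / 14268.16 × 100 = 91.4592
Paasche component (current-period weights):
ΣP(Feb 2009)Q(Feb 2009) = 4.69×61 + 26.55×32 + 1351.96×10 + 1.49×201 + 660.65×2 = 286.09 + 849.6 + 13519.6 + 299.49 + 1321.3 = 16276.08
ΣP(Feb 2009)Q(Jan 2009) = 4.69×80 + 26.55×31 + 1351.96×11 + 1.49×267 + 660.65×2 = 375.2 + 823.05 + 14871.56 + 397.83 + 1321.3 = 17788.94
P = 16276.08 / 17788.94 × 100 = 91.4955
Fisher = √(L × P) = √(91.4592 × 91.4955) = 91.4774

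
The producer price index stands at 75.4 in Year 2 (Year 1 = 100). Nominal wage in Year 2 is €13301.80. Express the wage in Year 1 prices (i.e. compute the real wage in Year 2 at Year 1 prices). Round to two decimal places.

Real = Nominal ÷ (Index/100) = 13301.80 ÷ (75.4/100)
     = 13301.80 ÷ 0.754 = 17641.6446

17641.64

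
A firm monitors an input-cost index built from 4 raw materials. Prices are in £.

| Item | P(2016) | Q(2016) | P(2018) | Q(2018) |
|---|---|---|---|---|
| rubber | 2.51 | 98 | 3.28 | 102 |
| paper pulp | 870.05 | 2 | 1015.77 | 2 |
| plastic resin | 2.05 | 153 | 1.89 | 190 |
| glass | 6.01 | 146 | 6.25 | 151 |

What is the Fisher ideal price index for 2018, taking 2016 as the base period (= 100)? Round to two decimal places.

111.65

Laspeyres component (base-period weights):
ΣP(2018)Q(2016) = 3.28×98 + 1015.77×2 + 1.89×153 + 6.25×146 = 321.44 + 2031.54 + 289.17 + 912.5 = 3554.65
ΣP(2016)Q(2016) = 2.51×98 + 870.05×2 + 2.05×153 + 6.01×146 = 245.98 + 1740.1 + 313.65 + 877.46 = 3177.19
L = 3554.65 / 3177.19 × 100 = 111.8803
Paasche component (current-period weights):
ΣP(2018)Q(2018) = 3.28×102 + 1015.77×2 + 1.89×190 + 6.25×151 = 334.56 + 2031.54 + 359.1 + 943.75 = 3668.95
ΣP(2016)Q(2018) = 2.51×102 + 870.05×2 + 2.05×190 + 6.01×151 = 256.02 + 1740.1 + 389.5 + 907.51 = 3293.13
P = 3668.95 / 3293.13 × 100 = 111.4122
Fisher = √(L × P) = √(111.8803 × 111.4122) = 111.6460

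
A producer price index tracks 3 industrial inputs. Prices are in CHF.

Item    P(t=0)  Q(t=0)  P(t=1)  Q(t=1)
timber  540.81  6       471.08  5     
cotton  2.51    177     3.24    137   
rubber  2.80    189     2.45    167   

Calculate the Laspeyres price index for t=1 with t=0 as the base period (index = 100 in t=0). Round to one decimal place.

Laspeyres price index uses base-period quantities as weights.
ΣP(t=1)·Q(t=0) = 471.08×6 + 3.24×177 + 2.45×189 = 2826.48 + 573.48 + 463.05 = 3863.01
ΣP(t=0)·Q(t=0) = 540.81×6 + 2.51×177 + 2.80×189 = 3244.86 + 444.27 + 529.2 = 4218.33
Index = 3863.01 / 4218.33 × 100 = 91.5768

91.6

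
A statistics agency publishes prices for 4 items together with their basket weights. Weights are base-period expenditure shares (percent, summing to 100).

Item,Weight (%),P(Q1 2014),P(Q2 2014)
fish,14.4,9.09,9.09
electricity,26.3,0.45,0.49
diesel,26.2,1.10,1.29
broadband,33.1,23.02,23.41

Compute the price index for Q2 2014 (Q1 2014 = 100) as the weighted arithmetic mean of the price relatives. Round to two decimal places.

fish: 14.4 × (9.09/9.09) = 14.4 × 1.000000 = 14.4000
electricity: 26.3 × (0.49/0.45) = 26.3 × 1.088889 = 28.6378
diesel: 26.2 × (1.29/1.10) = 26.2 × 1.172727 = 30.7255
broadband: 33.1 × (23.41/23.02) = 33.1 × 1.016942 = 33.6608
Index = Σ wᵢ·(p₁ᵢ/p₀ᵢ) = 14.4000 + 28.6378 + 30.7255 + 33.6608 = 107.4240

107.42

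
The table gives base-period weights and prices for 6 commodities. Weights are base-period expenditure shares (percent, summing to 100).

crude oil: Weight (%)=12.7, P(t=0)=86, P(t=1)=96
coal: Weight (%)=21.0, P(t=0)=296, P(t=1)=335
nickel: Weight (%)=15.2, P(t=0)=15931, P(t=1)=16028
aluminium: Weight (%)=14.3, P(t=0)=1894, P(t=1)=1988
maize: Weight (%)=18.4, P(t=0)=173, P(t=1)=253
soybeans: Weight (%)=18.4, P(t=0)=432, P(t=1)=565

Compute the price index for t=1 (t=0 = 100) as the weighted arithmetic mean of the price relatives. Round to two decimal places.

119.22

crude oil: 12.7 × (96/86) = 12.7 × 1.116279 = 14.1767
coal: 21.0 × (335/296) = 21.0 × 1.131757 = 23.7669
nickel: 15.2 × (16028/15931) = 15.2 × 1.006089 = 15.2925
aluminium: 14.3 × (1988/1894) = 14.3 × 1.049630 = 15.0097
maize: 18.4 × (253/173) = 18.4 × 1.462428 = 26.9087
soybeans: 18.4 × (565/432) = 18.4 × 1.307870 = 24.0648
Index = Σ wᵢ·(p₁ᵢ/p₀ᵢ) = 14.1767 + 23.7669 + 15.2925 + 15.0097 + 26.9087 + 24.0648 = 119.2194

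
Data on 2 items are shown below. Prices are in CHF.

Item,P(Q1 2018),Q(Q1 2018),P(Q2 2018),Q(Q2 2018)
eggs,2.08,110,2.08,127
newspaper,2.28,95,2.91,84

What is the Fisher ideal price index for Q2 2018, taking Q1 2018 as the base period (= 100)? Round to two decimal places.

112.52

Laspeyres component (base-period weights):
ΣP(Q2 2018)Q(Q1 2018) = 2.08×110 + 2.91×95 = 228.8 + 276.45 = 505.25
ΣP(Q1 2018)Q(Q1 2018) = 2.08×110 + 2.28×95 = 228.8 + 216.6 = 445.4
L = 505.25 / 445.4 × 100 = 113.4374
Paasche component (current-period weights):
ΣP(Q2 2018)Q(Q2 2018) = 2.08×127 + 2.91×84 = 264.16 + 244.44 = 508.6
ΣP(Q1 2018)Q(Q2 2018) = 2.08×127 + 2.28×84 = 264.16 + 191.52 = 455.68
P = 508.6 / 455.68 × 100 = 111.6134
Fisher = √(L × P) = √(113.4374 × 111.6134) = 112.5217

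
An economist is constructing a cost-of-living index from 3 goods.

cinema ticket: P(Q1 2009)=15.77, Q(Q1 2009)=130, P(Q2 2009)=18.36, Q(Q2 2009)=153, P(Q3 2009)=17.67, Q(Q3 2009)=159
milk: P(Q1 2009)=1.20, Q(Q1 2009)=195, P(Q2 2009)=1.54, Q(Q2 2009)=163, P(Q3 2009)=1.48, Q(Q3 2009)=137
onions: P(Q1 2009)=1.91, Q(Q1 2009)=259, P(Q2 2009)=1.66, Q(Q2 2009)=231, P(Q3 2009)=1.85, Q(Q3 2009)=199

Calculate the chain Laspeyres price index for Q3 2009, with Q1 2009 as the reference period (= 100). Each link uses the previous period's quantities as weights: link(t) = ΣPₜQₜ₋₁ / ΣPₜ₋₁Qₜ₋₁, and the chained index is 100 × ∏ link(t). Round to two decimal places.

Link Q1 2009→Q2 2009:
ΣP(Q2 2009)Q(Q1 2009) = 18.36×130 + 1.54×195 + 1.66×259 = 2386.8 + 300.3 + 429.94 = 3117.04
ΣP(Q1 2009)Q(Q1 2009) = 15.77×130 + 1.20×195 + 1.91×259 = 2050.1 + 234 + 494.69 = 2778.79
link = 3117.04/2778.79 = 1.121726
Link Q2 2009→Q3 2009:
ΣP(Q3 2009)Q(Q2 2009) = 17.67×153 + 1.48×163 + 1.85×231 = 2703.51 + 241.24 + 427.35 = 3372.1
ΣP(Q2 2009)Q(Q2 2009) = 18.36×153 + 1.54×163 + 1.66×231 = 2809.08 + 251.02 + 383.46 = 3443.56
link = 3372.1/3443.56 = 0.979248
Chained index = 100 × 1.121726 × 0.979248 = 109.8448

109.84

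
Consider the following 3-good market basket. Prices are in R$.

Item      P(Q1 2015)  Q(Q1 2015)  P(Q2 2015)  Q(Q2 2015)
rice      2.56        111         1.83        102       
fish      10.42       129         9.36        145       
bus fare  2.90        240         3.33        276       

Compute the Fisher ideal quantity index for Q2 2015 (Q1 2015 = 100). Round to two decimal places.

111.06

Laspeyres component (base-period weights):
ΣP(Q1 2015)Q(Q2 2015) = 2.56×102 + 10.42×145 + 2.90×276 = 261.12 + 1510.9 + 800.4 = 2572.42
ΣP(Q1 2015)Q(Q1 2015) = 2.56×111 + 10.42×129 + 2.90×240 = 284.16 + 1344.18 + 696 = 2324.34
L = 2572.42 / 2324.34 × 100 = 110.6731
Paasche component (current-period weights):
ΣP(Q2 2015)Q(Q2 2015) = 1.83×102 + 9.36×145 + 3.33×276 = 186.66 + 1357.2 + 919.08 = 2462.94
ΣP(Q2 2015)Q(Q1 2015) = 1.83×111 + 9.36×129 + 3.33×240 = 203.13 + 1207.44 + 799.2 = 2209.77
P = 2462.94 / 2209.77 × 100 = 111.4568
Fisher = √(L × P) = √(110.6731 × 111.4568) = 111.0643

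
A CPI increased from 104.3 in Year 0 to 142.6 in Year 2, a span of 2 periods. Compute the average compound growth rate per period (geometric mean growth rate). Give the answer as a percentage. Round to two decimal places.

Growth factor = (142.6/104.3)^(1/2) = (1.367210)^(1/2) = 1.169278
Growth rate = 1.169278 − 1 = 0.169278 = 16.9278%

16.93%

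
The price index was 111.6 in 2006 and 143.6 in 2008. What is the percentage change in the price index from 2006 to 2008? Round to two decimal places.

Change = (143.6 − 111.6) / 111.6 × 100
       = 32.0 / 111.6 × 100 = 28.6738%

28.67%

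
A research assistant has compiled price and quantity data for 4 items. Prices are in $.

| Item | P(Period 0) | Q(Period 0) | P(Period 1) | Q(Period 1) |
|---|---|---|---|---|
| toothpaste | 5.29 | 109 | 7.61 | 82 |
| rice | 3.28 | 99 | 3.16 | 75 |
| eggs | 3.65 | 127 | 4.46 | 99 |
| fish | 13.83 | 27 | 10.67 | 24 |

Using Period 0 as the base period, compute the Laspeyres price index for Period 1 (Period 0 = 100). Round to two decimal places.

Laspeyres price index uses base-period quantities as weights.
ΣP(Period 1)·Q(Period 0) = 7.61×109 + 3.16×99 + 4.46×127 + 10.67×27 = 829.49 + 312.84 + 566.42 + 288.09 = 1996.84
ΣP(Period 0)·Q(Period 0) = 5.29×109 + 3.28×99 + 3.65×127 + 13.83×27 = 576.61 + 324.72 + 463.55 + 373.41 = 1738.29
Index = 1996.84 / 1738.29 × 100 = 114.8738

114.87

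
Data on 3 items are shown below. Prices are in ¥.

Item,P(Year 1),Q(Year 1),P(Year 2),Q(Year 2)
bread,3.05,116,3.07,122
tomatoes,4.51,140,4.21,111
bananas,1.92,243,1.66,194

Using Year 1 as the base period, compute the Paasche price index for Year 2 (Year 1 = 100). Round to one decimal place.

Paasche price index uses current-period quantities as weights.
ΣP(Year 2)·Q(Year 2) = 3.07×122 + 4.21×111 + 1.66×194 = 374.54 + 467.31 + 322.04 = 1163.89
ΣP(Year 1)·Q(Year 2) = 3.05×122 + 4.51×111 + 1.92×194 = 372.1 + 500.61 + 372.48 = 1245.19
Index = 1163.89 / 1245.19 × 100 = 93.4709

93.5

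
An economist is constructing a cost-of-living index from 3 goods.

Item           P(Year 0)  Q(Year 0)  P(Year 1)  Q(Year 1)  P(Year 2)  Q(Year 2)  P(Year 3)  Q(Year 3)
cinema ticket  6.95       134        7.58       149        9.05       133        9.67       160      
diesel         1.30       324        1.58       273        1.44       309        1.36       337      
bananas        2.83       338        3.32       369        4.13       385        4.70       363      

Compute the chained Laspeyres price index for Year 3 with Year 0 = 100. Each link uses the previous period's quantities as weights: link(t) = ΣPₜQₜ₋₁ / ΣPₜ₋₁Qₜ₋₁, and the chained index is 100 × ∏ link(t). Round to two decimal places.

Link Year 0→Year 1:
ΣP(Year 1)Q(Year 0) = 7.58×134 + 1.58×324 + 3.32×338 = 1015.72 + 511.92 + 1122.16 = 2649.8
ΣP(Year 0)Q(Year 0) = 6.95×134 + 1.30×324 + 2.83×338 = 931.3 + 421.2 + 956.54 = 2309.04
link = 2649.8/2309.04 = 1.147576
Link Year 1→Year 2:
ΣP(Year 2)Q(Year 1) = 9.05×149 + 1.44×273 + 4.13×369 = 1348.45 + 393.12 + 1523.97 = 3265.54
ΣP(Year 1)Q(Year 1) = 7.58×149 + 1.58×273 + 3.32×369 = 1129.42 + 431.34 + 1225.08 = 2785.84
link = 3265.54/2785.84 = 1.172192
Link Year 2→Year 3:
ΣP(Year 3)Q(Year 2) = 9.67×133 + 1.36×309 + 4.70×385 = 1286.11 + 420.24 + 1809.5 = 3515.85
ΣP(Year 2)Q(Year 2) = 9.05×133 + 1.44×309 + 4.13×385 = 1203.65 + 444.96 + 1590.05 = 3238.66
link = 3515.85/3238.66 = 1.085588
Chained index = 100 × 1.147576 × 1.172192 × 1.085588 = 146.0311

146.03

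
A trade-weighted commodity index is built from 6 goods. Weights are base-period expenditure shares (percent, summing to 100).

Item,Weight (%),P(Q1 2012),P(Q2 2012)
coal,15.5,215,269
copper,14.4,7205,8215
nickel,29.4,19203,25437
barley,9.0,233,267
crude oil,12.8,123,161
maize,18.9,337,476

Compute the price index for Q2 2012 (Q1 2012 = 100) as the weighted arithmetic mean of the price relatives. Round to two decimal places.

coal: 15.5 × (269/215) = 15.5 × 1.251163 = 19.3930
copper: 14.4 × (8215/7205) = 14.4 × 1.140180 = 16.4186
nickel: 29.4 × (25437/19203) = 29.4 × 1.324637 = 38.9443
barley: 9.0 × (267/233) = 9.0 × 1.145923 = 10.3133
crude oil: 12.8 × (161/123) = 12.8 × 1.308943 = 16.7545
maize: 18.9 × (476/337) = 18.9 × 1.412463 = 26.6955
Index = Σ wᵢ·(p₁ᵢ/p₀ᵢ) = 19.3930 + 16.4186 + 38.9443 + 10.3133 + 16.7545 + 26.6955 = 128.5193

128.52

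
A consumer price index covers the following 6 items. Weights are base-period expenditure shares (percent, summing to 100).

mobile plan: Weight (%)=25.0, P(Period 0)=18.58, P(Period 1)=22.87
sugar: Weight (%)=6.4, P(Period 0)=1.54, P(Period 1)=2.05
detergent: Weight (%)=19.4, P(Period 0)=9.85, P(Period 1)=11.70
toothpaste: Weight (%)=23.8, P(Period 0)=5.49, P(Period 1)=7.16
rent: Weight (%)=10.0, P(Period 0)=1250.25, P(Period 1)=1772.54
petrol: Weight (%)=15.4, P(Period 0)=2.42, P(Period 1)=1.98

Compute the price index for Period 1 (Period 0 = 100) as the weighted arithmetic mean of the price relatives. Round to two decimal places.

mobile plan: 25.0 × (22.87/18.58) = 25.0 × 1.230893 = 30.7723
sugar: 6.4 × (2.05/1.54) = 6.4 × 1.331169 = 8.5195
detergent: 19.4 × (11.70/9.85) = 19.4 × 1.187817 = 23.0437
toothpaste: 23.8 × (7.16/5.49) = 23.8 × 1.304189 = 31.0397
rent: 10.0 × (1772.54/1250.25) = 10.0 × 1.417748 = 14.1775
petrol: 15.4 × (1.98/2.42) = 15.4 × 0.818182 = 12.6000
Index = Σ wᵢ·(p₁ᵢ/p₀ᵢ) = 30.7723 + 8.5195 + 23.0437 + 31.0397 + 14.1775 + 12.6000 = 120.1527

120.15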